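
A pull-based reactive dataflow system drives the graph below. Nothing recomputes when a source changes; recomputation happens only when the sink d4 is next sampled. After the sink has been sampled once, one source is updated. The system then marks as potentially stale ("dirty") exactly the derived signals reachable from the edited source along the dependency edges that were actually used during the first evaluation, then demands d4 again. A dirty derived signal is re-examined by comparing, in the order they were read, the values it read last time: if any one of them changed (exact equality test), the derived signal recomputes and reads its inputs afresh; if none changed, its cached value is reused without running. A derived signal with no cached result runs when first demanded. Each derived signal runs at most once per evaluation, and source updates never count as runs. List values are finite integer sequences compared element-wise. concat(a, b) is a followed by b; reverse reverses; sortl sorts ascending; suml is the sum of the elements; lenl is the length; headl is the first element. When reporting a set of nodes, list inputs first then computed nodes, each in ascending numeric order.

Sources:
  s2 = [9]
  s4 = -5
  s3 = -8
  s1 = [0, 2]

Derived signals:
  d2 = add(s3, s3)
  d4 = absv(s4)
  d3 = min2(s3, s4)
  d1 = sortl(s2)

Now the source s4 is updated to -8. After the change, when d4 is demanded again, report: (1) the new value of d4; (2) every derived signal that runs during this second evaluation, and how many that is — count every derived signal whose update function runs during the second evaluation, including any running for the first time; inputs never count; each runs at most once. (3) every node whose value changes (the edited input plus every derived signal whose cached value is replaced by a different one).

New value of d4: 8.
Derived signals that run: d4 — 1 in total.
Values that change: s4, d4.

First evaluation (everything demanded from the output):
  d4 = absv(-5) = 5

Propagation after the edit:
  d4: runs — s4 -5->-8; result 8.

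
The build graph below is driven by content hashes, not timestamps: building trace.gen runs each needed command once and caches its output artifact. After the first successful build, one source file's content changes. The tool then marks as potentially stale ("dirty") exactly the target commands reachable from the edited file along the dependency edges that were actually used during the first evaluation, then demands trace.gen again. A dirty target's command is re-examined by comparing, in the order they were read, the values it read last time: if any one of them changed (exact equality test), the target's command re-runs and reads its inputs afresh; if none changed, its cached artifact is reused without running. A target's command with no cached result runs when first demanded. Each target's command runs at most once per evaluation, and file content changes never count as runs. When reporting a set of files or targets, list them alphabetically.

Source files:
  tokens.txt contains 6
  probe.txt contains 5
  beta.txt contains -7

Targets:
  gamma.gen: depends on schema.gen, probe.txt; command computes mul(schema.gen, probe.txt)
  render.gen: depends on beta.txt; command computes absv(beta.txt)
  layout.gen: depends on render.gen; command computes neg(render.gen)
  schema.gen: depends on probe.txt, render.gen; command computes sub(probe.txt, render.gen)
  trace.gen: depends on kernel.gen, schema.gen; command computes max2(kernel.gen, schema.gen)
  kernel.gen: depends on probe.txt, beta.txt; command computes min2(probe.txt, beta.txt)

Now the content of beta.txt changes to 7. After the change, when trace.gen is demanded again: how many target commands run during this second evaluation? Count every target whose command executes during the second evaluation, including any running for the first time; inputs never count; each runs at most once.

Run set: kernel.gen, render.gen, trace.gen (3 run).
The important point: at schema.gen every value read last time is unchanged, so the dirty flag clears without a run.

Initial pass — values computed on the first demand:
  kernel.gen = min2(5, -7) = -7
  render.gen = absv(-7) = 7
  schema.gen = sub(5, 7) = -2
  trace.gen = max2(-7, -2) = -2

Second demand — change propagation:
  kernel.gen: re-runs because beta.txt -7->7; new result 5.
  render.gen: re-runs because beta.txt -7->7; new result 7 (unchanged).
  schema.gen: re-examined; everything it read last time is the same (probe.txt unchanged, render.gen unchanged) — cache -2 kept, no run.
  trace.gen: re-runs because kernel.gen -7->5; new result 5.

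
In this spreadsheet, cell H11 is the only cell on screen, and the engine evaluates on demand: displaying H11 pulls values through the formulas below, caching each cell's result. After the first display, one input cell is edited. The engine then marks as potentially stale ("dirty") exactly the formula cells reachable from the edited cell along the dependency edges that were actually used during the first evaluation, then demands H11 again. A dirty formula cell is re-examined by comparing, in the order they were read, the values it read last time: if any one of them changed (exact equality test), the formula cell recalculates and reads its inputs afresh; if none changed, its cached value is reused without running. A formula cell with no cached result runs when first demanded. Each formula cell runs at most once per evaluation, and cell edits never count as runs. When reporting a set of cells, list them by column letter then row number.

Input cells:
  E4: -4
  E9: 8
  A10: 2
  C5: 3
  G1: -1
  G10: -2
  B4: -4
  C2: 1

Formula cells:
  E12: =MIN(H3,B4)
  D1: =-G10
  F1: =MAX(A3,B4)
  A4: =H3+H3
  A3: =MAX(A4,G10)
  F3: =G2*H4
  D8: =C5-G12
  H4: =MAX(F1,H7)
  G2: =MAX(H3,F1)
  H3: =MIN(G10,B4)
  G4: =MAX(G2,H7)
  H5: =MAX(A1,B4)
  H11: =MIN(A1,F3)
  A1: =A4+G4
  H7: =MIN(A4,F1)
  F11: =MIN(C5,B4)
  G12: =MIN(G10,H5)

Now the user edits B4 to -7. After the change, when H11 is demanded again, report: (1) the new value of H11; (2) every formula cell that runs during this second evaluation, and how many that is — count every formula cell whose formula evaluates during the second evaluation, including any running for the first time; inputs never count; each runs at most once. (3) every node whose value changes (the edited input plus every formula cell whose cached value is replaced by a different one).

H11 now evaluates to -16.
Run set: A1, A3, A4, F1, G2, G4, H3, H4, H7, H11 (10 run).
Changed values: A1, A4, B4, H3, H7, H11.
The important point: at F3 every value read last time is unchanged, so the dirty flag clears without a run.

Initial pass — values computed on the first demand:
  H3 = MIN(-2, -4) = -4
  A4 = -4 + -4 = -8
  A3 = MAX(-8, -2) = -2
  F1 = MAX(-2, -4) = -2
  G2 = MAX(-4, -2) = -2
  H7 = MIN(-8, -2) = -8
  G4 = MAX(-2, -8) = -2
  A1 = -8 + -2 = -10
  H4 = MAX(-2, -8) = -2
  F3 = -2 * -2 = 4
  H11 = MIN(-10, 4) = -10

Second demand — change propagation:
  H3: re-runs because B4 -4->-7; new result -7.
  A4: re-runs because H3 -4->-7; H3 -4->-7; new result -14.
  A3: re-runs because A4 -8->-14; new result -2 (unchanged).
  F1: re-runs because B4 -4->-7; new result -2 (unchanged).
  G2: re-runs because H3 -4->-7; new result -2 (unchanged).
  H7: re-runs because A4 -8->-14; new result -14.
  G4: re-runs because H7 -8->-14; new result -2 (unchanged).
  A1: re-runs because A4 -8->-14; new result -16.
  H4: re-runs because H7 -8->-14; new result -2 (unchanged).
  F3: re-examined; everything it read last time is the same (G2 unchanged, H4 unchanged) — cache 4 kept, no run.
  H11: re-runs because A1 -10->-16; new result -16.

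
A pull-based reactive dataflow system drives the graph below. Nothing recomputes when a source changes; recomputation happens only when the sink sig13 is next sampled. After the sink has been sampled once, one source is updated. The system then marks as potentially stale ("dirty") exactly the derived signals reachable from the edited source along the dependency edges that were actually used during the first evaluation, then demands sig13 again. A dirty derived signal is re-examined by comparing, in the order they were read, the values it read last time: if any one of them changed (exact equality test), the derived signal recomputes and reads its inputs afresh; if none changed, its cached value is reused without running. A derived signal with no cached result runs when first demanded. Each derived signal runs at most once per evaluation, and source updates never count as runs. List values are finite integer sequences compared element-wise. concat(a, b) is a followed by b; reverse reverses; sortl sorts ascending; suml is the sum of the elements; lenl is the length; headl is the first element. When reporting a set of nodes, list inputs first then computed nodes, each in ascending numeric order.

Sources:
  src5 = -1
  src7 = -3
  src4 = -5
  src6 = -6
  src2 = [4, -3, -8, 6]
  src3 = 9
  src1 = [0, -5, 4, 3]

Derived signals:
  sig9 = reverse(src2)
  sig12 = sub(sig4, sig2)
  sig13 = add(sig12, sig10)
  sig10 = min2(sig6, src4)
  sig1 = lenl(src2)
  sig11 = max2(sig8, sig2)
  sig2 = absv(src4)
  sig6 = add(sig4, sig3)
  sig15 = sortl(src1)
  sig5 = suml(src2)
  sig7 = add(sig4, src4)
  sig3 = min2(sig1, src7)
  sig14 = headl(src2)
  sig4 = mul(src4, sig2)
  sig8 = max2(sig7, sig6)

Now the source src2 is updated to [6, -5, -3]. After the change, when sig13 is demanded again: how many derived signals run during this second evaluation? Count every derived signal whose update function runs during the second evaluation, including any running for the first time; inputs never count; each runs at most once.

Derived signals that run: sig1, sig3 — 2 in total.
Key observation: the change is absorbed at sig3 — it re-runs but produces the same value, and the output's value is unchanged.

First evaluation (everything demanded from the output):
  sig1 = lenl([4, -3, -8, 6]) = 4
  sig2 = absv(-5) = 5
  sig3 = min2(4, -3) = -3
  sig4 = mul(-5, 5) = -25
  sig6 = add(-25, -3) = -28
  sig10 = min2(-28, -5) = -28
  sig12 = sub(-25, 5) = -30
  sig13 = add(-30, -28) = -58

Propagation after the edit:
  sig1: runs — src2 [4, -3, -8, 6]->[6, -5, -3]; result 3.
  sig3: runs — sig1 4->3; result -3 (same value as before).
  sig6: checked — values it read are unchanged (sig4 unchanged, sig3 unchanged); reused cached -28 without running.
  sig10: checked — values it read are unchanged (sig6 unchanged, src4 unchanged); reused cached -28 without running.
  sig13: checked — values it read are unchanged (sig12 unchanged, sig10 unchanged); reused cached -58 without running.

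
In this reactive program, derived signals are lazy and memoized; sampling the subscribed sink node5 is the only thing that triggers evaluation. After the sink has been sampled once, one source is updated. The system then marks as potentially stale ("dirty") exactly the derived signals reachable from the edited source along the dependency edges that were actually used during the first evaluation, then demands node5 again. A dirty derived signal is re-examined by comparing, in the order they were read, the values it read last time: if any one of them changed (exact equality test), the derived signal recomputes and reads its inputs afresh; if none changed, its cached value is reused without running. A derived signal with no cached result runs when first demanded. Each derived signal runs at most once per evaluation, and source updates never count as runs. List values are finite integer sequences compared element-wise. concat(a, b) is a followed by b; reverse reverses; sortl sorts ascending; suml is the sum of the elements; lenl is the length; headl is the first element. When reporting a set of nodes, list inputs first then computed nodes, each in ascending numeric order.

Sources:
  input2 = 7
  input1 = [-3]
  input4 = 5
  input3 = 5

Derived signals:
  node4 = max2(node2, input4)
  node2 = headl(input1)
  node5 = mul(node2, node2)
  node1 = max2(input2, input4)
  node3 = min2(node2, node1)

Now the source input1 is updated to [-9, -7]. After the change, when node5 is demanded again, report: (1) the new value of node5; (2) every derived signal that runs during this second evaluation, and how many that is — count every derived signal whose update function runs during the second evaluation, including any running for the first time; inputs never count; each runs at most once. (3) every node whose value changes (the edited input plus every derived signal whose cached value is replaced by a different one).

First demand of the output computes:
  node2 = headl([-3]) = -3
  node5 = mul(-3, -3) = 9

After the edit, cleaning proceeds:
  node2: a read changed (input1 [-3]->[-9, -7]) — executes, giving -9.
  node5: a read changed (node2 -3->-9; node2 -3->-9) — executes, giving 81.

Demanding node5 again yields 81.
2 derived signals run: node2, node5.
The nodes whose values change: input1, node2, node5.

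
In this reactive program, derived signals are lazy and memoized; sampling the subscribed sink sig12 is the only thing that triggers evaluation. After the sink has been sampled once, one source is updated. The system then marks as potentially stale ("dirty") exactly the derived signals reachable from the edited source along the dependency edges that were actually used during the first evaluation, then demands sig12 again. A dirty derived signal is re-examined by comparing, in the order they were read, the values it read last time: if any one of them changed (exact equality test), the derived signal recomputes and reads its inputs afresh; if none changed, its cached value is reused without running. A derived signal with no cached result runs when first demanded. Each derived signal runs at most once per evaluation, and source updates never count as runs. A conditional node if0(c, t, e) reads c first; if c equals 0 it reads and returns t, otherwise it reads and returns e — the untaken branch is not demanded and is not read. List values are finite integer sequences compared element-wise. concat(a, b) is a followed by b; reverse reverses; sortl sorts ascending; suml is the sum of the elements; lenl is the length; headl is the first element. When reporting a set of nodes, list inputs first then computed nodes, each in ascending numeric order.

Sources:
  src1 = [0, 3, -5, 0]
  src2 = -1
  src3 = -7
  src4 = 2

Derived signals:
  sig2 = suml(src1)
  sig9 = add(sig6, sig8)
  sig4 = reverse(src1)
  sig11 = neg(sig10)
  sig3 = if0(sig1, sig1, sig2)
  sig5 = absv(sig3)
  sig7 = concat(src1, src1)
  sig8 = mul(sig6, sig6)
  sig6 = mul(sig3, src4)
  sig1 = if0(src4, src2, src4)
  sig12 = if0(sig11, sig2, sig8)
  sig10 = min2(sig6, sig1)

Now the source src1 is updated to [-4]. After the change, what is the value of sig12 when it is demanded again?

First demand of the output computes:
  sig1 = if0(src4=2 -> else branch src4) = 2
  sig2 = suml([0, 3, -5, 0]) = -2
  sig3 = if0(sig1=2 -> else branch sig2) = -2
  sig6 = mul(-2, 2) = -4
  sig8 = mul(-4, -4) = 16
  sig10 = min2(-4, 2) = -4
  sig11 = neg(-4) = 4
  sig12 = if0(sig11=4 -> else branch sig8) = 16

After the edit, cleaning proceeds:
  sig2: a read changed (src1 [0, 3, -5, 0]->[-4]) — executes, giving -4.
  sig3: a read changed (sig2 -2->-4) — executes, giving -4.
  sig6: a read changed (sig3 -2->-4) — executes, giving -8.
  sig8: a read changed (sig6 -4->-8; sig6 -4->-8) — executes, giving 64.
  sig10: a read changed (sig6 -4->-8) — executes, giving -8.
  sig11: a read changed (sig10 -4->-8) — executes, giving 8.
  sig12: a read changed (sig11 4->8; sig8 16->64) — executes, giving 64.

Demanding sig12 again yields 64.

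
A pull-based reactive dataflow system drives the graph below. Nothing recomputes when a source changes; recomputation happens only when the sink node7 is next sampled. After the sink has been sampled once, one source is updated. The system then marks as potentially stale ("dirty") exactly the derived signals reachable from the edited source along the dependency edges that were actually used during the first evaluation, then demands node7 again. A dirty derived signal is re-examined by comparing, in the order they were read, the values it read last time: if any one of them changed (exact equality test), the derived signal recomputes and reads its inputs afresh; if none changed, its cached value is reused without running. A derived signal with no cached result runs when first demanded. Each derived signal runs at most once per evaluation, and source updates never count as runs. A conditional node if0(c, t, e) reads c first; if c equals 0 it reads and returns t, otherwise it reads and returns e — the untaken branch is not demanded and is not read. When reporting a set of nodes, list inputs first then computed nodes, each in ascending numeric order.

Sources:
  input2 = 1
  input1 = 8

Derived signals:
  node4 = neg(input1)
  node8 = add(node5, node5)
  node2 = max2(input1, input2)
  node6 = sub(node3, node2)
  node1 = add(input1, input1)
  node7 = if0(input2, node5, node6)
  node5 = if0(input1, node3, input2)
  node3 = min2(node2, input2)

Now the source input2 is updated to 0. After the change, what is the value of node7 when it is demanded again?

New value of node7: 0.
Key observation: a condition flipped, so demand moved to the other branch — node2, node3, node6 are never re-examined.

First evaluation (everything demanded from the output):
  node2 = max2(8, 1) = 8
  node3 = min2(8, 1) = 1
  node6 = sub(1, 8) = -7
  node7 = if0(input2=1 -> else branch node6) = -7

Propagation after the edit:
  node2: marked dirty but never re-examined — demand shifted away from it.
  node3: marked dirty but never re-examined — demand shifted away from it.
  node5: demanded for the first time — runs, produces 0.
  node6: marked dirty but never re-examined — demand shifted away from it.
  node7: runs — input2 1->0; result 0.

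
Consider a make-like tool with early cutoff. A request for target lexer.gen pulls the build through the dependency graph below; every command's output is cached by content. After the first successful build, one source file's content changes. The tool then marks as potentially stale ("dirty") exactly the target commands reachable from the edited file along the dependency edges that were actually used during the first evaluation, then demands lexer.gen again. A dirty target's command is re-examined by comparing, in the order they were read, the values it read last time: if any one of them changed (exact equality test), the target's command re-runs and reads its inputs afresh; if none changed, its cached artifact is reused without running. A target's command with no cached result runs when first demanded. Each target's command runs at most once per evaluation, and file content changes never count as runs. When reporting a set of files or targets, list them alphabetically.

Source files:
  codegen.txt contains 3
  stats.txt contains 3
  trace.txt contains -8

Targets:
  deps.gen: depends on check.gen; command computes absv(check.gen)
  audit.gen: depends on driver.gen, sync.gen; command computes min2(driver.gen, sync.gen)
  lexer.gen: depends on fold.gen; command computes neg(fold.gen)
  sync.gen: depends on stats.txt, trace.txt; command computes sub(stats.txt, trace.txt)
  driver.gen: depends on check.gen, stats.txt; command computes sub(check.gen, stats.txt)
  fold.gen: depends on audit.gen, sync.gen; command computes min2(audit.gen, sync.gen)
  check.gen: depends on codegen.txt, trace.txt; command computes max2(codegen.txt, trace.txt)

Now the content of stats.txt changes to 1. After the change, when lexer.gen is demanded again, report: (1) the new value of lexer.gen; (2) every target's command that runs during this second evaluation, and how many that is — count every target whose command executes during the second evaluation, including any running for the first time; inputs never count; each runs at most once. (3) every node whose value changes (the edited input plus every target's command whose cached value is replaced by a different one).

First demand of the output computes:
  check.gen = max2(3, -8) = 3
  driver.gen = sub(3, 3) = 0
  sync.gen = sub(3, -8) = 11
  audit.gen = min2(0, 11) = 0
  fold.gen = min2(0, 11) = 0
  lexer.gen = neg(0) = 0

After the edit, cleaning proceeds:
  driver.gen: a read changed (stats.txt 3->1) — executes, giving 2.
  sync.gen: a read changed (stats.txt 3->1) — executes, giving 9.
  audit.gen: a read changed (driver.gen 0->2; sync.gen 11->9) — executes, giving 2.
  fold.gen: a read changed (audit.gen 0->2; sync.gen 11->9) — executes, giving 2.
  lexer.gen: a read changed (fold.gen 0->2) — executes, giving -2.

Demanding lexer.gen again yields -2.
5 target commands run: audit.gen, driver.gen, fold.gen, lexer.gen, sync.gen.
The nodes whose values change: audit.gen, driver.gen, fold.gen, lexer.gen, stats.txt, sync.gen.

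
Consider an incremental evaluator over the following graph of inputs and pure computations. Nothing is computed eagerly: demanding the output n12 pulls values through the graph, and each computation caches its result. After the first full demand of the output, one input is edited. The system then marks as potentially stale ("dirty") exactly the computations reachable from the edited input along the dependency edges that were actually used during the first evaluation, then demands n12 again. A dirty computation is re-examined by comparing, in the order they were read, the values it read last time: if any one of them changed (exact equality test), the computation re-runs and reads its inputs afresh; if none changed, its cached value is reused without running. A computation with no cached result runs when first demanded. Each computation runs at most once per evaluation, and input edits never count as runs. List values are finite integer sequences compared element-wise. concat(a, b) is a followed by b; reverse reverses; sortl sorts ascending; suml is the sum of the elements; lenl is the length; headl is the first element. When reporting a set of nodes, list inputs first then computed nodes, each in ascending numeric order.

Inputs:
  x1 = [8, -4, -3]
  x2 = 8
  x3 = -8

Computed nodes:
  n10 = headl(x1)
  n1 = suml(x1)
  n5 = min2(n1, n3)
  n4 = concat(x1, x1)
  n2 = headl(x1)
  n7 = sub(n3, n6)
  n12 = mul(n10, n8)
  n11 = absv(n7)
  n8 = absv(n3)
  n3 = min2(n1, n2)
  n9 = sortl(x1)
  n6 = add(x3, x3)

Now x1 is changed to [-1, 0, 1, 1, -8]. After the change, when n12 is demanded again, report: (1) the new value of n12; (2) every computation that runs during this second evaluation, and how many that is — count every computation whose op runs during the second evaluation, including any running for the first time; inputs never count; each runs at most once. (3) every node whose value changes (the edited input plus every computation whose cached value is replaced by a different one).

Initial pass — values computed on the first demand:
  n1 = suml([8, -4, -3]) = 1
  n2 = headl([8, -4, -3]) = 8
  n3 = min2(1, 8) = 1
  n8 = absv(1) = 1
  n10 = headl([8, -4, -3]) = 8
  n12 = mul(8, 1) = 8

Second demand — change propagation:
  n1: re-runs because x1 [8, -4, -3]->[-1, 0, 1, 1, -8]; new result -7.
  n2: re-runs because x1 [8, -4, -3]->[-1, 0, 1, 1, -8]; new result -1.
  n3: re-runs because n1 1->-7; n2 8->-1; new result -7.
  n8: re-runs because n3 1->-7; new result 7.
  n10: re-runs because x1 [8, -4, -3]->[-1, 0, 1, 1, -8]; new result -1.
  n12: re-runs because n10 8->-1; n8 1->7; new result -7.

n12 now evaluates to -7.
Run set: n1, n2, n3, n8, n10, n12 (6 run).
Changed values: x1, n1, n2, n3, n8, n10, n12.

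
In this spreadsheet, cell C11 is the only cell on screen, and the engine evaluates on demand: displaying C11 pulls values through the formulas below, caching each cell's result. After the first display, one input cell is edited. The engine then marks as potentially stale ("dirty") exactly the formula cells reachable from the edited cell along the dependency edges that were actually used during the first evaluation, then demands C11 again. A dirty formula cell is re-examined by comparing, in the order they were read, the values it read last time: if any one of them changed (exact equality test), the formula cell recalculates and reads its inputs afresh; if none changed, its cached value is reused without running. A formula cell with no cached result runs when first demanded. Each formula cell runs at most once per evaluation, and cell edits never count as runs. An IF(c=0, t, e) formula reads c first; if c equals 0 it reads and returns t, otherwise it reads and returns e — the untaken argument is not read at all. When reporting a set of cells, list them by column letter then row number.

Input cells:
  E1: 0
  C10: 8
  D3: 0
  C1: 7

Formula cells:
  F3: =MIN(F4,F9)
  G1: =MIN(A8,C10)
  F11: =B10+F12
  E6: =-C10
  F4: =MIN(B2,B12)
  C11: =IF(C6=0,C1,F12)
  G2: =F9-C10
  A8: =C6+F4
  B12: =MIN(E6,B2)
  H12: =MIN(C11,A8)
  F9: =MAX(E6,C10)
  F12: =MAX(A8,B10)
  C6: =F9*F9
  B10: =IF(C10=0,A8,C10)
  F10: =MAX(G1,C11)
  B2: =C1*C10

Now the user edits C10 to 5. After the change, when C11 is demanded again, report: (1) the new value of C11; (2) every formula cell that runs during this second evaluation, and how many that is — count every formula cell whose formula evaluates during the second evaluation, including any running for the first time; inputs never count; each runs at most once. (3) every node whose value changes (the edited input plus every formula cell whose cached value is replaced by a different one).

C11 now evaluates to 20.
Run set: A8, B2, B10, B12, C6, C11, E6, F4, F9, F12 (10 run).
Changed values: A8, B2, B10, B12, C6, C10, C11, E6, F4, F9, F12.

Initial pass — values computed on the first demand:
  B2 = 7 * 8 = 56
  E6 = -(8) = -8
  B12 = MIN(-8, 56) = -8
  F4 = MIN(56, -8) = -8
  F9 = MAX(-8, 8) = 8
  C6 = 8 * 8 = 64
  A8 = 64 + -8 = 56
  B10 = IF(C10=0: C10=8 -> else branch C10) = 8
  F12 = MAX(56, 8) = 56
  C11 = IF(C6=0: C6=64 -> else branch F12) = 56

Second demand — change propagation:
  B2: re-runs because C10 8->5; new result 35.
  E6: re-runs because C10 8->5; new result -5.
  B12: re-runs because E6 -8->-5; B2 56->35; new result -5.
  F4: re-runs because B2 56->35; B12 -8->-5; new result -5.
  F9: re-runs because E6 -8->-5; C10 8->5; new result 5.
  C6: re-runs because F9 8->5; F9 8->5; new result 25.
  A8: re-runs because C6 64->25; F4 -8->-5; new result 20.
  B10: re-runs because C10 8->5; C10 8->5; new result 5.
  F12: re-runs because A8 56->20; B10 8->5; new result 20.
  C11: re-runs because C6 64->25; F12 56->20; new result 20.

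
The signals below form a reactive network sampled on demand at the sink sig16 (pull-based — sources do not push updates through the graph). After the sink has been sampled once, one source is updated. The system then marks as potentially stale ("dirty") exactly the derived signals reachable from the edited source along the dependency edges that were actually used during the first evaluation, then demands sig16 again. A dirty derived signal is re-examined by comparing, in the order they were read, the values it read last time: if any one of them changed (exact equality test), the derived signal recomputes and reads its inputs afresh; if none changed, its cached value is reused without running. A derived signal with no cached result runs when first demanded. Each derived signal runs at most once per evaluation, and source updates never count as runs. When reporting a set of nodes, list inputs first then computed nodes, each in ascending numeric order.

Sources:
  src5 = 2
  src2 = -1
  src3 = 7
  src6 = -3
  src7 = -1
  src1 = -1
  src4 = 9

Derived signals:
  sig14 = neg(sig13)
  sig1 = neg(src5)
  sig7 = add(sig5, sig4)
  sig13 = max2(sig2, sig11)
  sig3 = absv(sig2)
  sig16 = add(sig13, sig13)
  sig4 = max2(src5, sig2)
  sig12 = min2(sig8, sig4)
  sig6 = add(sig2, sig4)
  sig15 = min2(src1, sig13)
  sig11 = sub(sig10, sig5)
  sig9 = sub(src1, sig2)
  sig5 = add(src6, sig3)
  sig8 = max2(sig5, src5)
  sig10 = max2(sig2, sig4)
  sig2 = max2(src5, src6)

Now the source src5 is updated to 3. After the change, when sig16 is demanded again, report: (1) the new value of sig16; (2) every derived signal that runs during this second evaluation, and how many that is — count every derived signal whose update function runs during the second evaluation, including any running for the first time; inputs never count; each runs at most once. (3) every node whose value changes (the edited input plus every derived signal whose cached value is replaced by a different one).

Initial pass — values computed on the first demand:
  sig2 = max2(2, -3) = 2
  sig3 = absv(2) = 2
  sig4 = max2(2, 2) = 2
  sig5 = add(-3, 2) = -1
  sig10 = max2(2, 2) = 2
  sig11 = sub(2, -1) = 3
  sig13 = max2(2, 3) = 3
  sig16 = add(3, 3) = 6

Second demand — change propagation:
  sig2: re-runs because src5 2->3; new result 3.
  sig3: re-runs because sig2 2->3; new result 3.
  sig4: re-runs because src5 2->3; sig2 2->3; new result 3.
  sig5: re-runs because sig3 2->3; new result 0.
  sig10: re-runs because sig2 2->3; sig4 2->3; new result 3.
  sig11: re-runs because sig10 2->3; sig5 -1->0; new result 3 (unchanged).
  sig13: re-runs because sig2 2->3; new result 3 (unchanged).
  sig16: re-examined; everything it read last time is the same (sig13 unchanged, sig13 unchanged) — cache 6 kept, no run.

The important point: at sig16 every value read last time is unchanged, so the dirty flag clears without a run.

sig16 now evaluates to 6.
Run set: sig2, sig3, sig4, sig5, sig10, sig11, sig13 (7 run).
Changed values: src5, sig2, sig3, sig4, sig5, sig10.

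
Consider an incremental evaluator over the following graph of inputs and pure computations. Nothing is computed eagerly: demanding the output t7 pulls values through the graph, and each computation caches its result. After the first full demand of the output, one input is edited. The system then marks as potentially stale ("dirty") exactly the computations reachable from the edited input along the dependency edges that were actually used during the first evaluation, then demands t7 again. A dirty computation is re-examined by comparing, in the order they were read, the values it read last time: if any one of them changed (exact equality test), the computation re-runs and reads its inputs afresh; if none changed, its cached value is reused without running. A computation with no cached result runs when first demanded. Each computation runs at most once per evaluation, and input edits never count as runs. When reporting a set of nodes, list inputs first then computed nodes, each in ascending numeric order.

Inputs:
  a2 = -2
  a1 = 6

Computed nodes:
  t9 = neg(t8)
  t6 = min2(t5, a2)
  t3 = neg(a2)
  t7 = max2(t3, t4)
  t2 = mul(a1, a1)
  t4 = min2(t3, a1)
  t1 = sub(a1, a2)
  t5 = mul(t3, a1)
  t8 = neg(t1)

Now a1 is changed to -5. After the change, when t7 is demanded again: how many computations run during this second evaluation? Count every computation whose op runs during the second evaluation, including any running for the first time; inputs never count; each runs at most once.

Initial pass — values computed on the first demand:
  t3 = neg(-2) = 2
  t4 = min2(2, 6) = 2
  t7 = max2(2, 2) = 2

Second demand — change propagation:
  t4: re-runs because a1 6->-5; new result -5.
  t7: re-runs because t4 2->-5; new result 2 (unchanged).

Run set: t4, t7 (2 run).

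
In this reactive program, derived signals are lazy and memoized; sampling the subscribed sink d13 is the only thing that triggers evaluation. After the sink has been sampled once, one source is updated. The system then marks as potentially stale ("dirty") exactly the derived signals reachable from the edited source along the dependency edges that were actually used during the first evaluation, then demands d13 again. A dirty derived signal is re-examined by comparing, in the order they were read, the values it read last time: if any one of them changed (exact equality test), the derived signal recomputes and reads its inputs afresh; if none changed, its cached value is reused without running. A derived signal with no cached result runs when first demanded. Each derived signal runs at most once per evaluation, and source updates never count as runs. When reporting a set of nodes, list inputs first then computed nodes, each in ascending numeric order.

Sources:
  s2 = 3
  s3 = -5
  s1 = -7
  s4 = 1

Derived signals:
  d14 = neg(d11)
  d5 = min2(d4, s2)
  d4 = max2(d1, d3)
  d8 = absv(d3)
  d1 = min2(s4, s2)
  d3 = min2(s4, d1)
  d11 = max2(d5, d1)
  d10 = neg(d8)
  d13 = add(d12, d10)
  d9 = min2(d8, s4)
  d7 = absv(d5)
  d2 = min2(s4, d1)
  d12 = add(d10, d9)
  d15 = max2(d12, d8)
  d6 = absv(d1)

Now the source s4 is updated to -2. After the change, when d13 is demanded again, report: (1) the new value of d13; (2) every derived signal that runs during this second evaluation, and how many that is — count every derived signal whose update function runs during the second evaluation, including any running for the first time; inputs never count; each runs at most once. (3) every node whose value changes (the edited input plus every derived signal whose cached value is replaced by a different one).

Demanding d13 again yields -6.
7 derived signals run: d1, d3, d8, d9, d10, d12, d13.
The nodes whose values change: s4, d1, d3, d8, d9, d10, d12, d13.

First demand of the output computes:
  d1 = min2(1, 3) = 1
  d3 = min2(1, 1) = 1
  d8 = absv(1) = 1
  d9 = min2(1, 1) = 1
  d10 = neg(1) = -1
  d12 = add(-1, 1) = 0
  d13 = add(0, -1) = -1

After the edit, cleaning proceeds:
  d1: a read changed (s4 1->-2) — executes, giving -2.
  d3: a read changed (s4 1->-2; d1 1->-2) — executes, giving -2.
  d8: a read changed (d3 1->-2) — executes, giving 2.
  d9: a read changed (d8 1->2; s4 1->-2) — executes, giving -2.
  d10: a read changed (d8 1->2) — executes, giving -2.
  d12: a read changed (d10 -1->-2; d9 1->-2) — executes, giving -4.
  d13: a read changed (d12 0->-4; d10 -1->-2) — executes, giving -6.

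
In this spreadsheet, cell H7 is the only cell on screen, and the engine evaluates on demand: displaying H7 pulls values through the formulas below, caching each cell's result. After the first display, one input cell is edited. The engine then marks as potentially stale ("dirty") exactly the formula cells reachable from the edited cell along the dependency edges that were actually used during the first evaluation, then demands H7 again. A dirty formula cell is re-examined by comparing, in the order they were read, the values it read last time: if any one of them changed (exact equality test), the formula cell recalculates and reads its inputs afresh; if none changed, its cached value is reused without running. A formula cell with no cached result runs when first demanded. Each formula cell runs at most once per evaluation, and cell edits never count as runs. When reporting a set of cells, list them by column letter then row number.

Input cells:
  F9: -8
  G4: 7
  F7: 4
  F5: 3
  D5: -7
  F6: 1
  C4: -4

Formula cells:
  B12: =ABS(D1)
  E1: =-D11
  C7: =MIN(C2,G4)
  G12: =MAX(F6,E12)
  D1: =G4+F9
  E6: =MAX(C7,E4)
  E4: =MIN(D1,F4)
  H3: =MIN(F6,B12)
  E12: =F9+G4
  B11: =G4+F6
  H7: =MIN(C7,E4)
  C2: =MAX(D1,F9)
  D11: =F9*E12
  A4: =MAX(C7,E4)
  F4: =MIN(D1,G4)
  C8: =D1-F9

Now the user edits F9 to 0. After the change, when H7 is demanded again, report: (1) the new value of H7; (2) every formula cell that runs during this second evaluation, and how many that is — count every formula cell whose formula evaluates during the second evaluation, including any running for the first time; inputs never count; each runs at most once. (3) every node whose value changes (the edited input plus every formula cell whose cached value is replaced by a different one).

Initial pass — values computed on the first demand:
  D1 = 7 + -8 = -1
  C2 = MAX(-1, -8) = -1
  C7 = MIN(-1, 7) = -1
  F4 = MIN(-1, 7) = -1
  E4 = MIN(-1, -1) = -1
  H7 = MIN(-1, -1) = -1

Second demand — change propagation:
  D1: re-runs because F9 -8->0; new result 7.
  C2: re-runs because D1 -1->7; F9 -8->0; new result 7.
  C7: re-runs because C2 -1->7; new result 7.
  F4: re-runs because D1 -1->7; new result 7.
  E4: re-runs because D1 -1->7; F4 -1->7; new result 7.
  H7: re-runs because C7 -1->7; E4 -1->7; new result 7.

H7 now evaluates to 7.
Run set: C2, C7, D1, E4, F4, H7 (6 run).
Changed values: C2, C7, D1, E4, F4, F9, H7.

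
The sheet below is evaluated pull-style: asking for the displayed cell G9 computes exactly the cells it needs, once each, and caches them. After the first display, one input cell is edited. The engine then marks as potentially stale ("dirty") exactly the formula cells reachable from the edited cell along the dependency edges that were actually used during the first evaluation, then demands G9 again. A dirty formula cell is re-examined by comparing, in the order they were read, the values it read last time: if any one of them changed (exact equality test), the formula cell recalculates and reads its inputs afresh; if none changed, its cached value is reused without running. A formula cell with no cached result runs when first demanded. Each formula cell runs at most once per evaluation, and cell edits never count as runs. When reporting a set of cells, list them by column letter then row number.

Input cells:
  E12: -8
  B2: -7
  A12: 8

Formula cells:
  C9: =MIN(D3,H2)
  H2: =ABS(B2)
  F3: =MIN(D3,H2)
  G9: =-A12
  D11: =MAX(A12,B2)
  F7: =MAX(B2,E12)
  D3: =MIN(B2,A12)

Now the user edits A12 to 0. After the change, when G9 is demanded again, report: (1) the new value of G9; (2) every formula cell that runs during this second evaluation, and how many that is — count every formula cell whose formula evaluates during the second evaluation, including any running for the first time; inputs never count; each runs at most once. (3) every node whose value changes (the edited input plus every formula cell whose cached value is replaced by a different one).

Demanding G9 again yields 0.
1 formula cells run: G9.
The nodes whose values change: A12, G9.

First demand of the output computes:
  G9 = -(8) = -8

After the edit, cleaning proceeds:
  G9: a read changed (A12 8->0) — executes, giving 0.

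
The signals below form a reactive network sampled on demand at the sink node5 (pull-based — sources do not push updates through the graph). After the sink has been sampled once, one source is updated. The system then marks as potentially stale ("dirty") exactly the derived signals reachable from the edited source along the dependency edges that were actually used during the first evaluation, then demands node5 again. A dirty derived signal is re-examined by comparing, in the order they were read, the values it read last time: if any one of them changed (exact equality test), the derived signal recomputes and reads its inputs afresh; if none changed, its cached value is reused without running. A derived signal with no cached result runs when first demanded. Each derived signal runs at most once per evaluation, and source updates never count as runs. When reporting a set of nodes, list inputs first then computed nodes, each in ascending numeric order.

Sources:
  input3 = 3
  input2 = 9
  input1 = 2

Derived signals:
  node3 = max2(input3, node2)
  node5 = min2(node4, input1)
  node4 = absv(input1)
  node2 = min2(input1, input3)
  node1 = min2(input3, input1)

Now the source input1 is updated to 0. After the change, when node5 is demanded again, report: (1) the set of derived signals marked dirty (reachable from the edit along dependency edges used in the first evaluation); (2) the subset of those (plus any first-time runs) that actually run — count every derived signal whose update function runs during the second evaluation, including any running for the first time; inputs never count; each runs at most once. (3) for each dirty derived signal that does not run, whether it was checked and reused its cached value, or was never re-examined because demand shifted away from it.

Initial pass — values computed on the first demand:
  node4 = absv(2) = 2
  node5 = min2(2, 2) = 2

Second demand — change propagation:
  node4: re-runs because input1 2->0; new result 0.
  node5: re-runs because node4 2->0; input1 2->0; new result 0.

Dirty set: node4, node5.
Run set: node4, node5 (2 run).
All dirty derived signals ended up running.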